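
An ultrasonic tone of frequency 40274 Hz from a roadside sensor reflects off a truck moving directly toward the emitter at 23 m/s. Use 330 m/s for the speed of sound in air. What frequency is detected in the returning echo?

The truck first receives the wave as a moving observer: f₁ = f₀ · (v + u)/v = 40274 × (330 + 23)/330 ≈ 43081 Hz.
On reflection it acts as a source moving toward the stationary detector: f₂ = f₁ · v/(v − u) = 43081 × 330/307 ≈ 46309 Hz.
Equivalently f₂ = f₀ · (v + u)/(v − u).

46309 Hz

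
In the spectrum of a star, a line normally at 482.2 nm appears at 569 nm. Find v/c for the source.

0.164

λ'/λ₀ = 1.1800 > 1 (redshift), so the source is receding.
λ'/λ₀ = √((1 + β)/(1 − β)) for a receding source ⇒ β = (r² − 1)/(r² + 1) with r = λ'/λ₀.
β = (1.3924 − 1)/(1.3924 + 1) ≈ 0.164.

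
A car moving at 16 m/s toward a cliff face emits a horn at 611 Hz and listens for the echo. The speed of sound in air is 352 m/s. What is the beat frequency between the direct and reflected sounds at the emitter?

58.2 Hz

The cliff face receives the sound from a moving source: f₁ = f₀ · v/(v − v_e) = 611 × 352/336 ≈ 640.1 Hz.
On the return leg the car is a moving observer: f₂ = f₁ · (v + v_e)/v = 640.1 × 368/352 ≈ 669.2 Hz.
Beat against the emitted tone: |f₂ − f₀| = 2v_e·f₀/(v − v_e) = 2 × 16 × 611/336 ≈ 58.2 Hz.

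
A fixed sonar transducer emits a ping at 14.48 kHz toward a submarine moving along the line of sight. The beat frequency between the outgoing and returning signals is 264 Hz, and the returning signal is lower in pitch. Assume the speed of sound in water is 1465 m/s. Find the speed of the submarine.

Double Doppler shift off a moving reflector: f₂ = f₀ · (v + u)/(v − u) (u > 0 toward emitter).
Returning signal is lower, so f₂ = f₀ − Δf = 14480 − 264 = 14216 Hz.
Rearranging, u = v · (f₂ − f₀)/(f₂ + f₀) = 1465 × -264/28696 ≈ -13.5 m/s.
So the submarine is moving at 13.5 m/s away from the emitter.

13.5 m/s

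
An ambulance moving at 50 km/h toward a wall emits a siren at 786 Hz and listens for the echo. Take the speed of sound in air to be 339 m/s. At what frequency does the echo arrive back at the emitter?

50 km/h = 13.89 m/s.
The wall receives the sound from a moving source: f₁ = f₀ · v/(v − v_e) = 786 × 339/325.11 ≈ 820 Hz.
On the return leg the ambulance is a moving observer: f₂ = f₁ · (v + v_e)/v = 820 × 352.89/339 ≈ 853 Hz.

853 Hz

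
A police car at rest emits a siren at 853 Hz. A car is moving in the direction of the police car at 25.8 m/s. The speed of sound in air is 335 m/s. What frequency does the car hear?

Only the observer moves, toward the source, so f' = f · (v + v_o)/v.
f' = 853 × (335 + 25.8)/335 = 853 × 360.8/335 ≈ 919 Hz.

919 Hz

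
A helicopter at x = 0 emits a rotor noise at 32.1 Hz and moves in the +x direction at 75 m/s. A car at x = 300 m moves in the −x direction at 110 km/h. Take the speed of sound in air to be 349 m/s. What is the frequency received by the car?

44.5 Hz

110 km/h = 30.56 m/s.
The observer lies on the +x side, so the source is heading toward the observer and the observer is heading toward the source.
Both move, so f' = f · (v + v_o)/(v − v_s).
f' = 32.1 × (349 + 30.56)/(349 − 75) = 32.1 × 379.56/274 ≈ 44.5 Hz.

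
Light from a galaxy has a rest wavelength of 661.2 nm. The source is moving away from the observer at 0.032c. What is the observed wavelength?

682.7 nm

Relativistic Doppler for wavelength: λ' = λ₀ · √((1 + β)/(1 − β)).
λ' = 661.2 × √(1.0320/0.9680) = 661.2 × 1.03253 ≈ 682.7 nm.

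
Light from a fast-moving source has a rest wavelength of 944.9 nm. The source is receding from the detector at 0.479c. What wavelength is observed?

1592.0 nm

Relativistic Doppler for wavelength: λ' = λ₀ · √((1 + β)/(1 − β)).
λ' = 944.9 × √(1.4790/0.5210) = 944.9 × 1.68487 ≈ 1592.0 nm.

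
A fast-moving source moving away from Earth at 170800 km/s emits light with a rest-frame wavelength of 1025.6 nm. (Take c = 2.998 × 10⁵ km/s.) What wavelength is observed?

β = v/c = 170800/299800 = 0.5697.
Relativistic Doppler for wavelength: λ' = λ₀ · √((1 + β)/(1 − β)).
λ' = 1025.6 × √(1.5697/0.4303) = 1025.6 × 1.90999 ≈ 1958.9 nm.

1958.9 nm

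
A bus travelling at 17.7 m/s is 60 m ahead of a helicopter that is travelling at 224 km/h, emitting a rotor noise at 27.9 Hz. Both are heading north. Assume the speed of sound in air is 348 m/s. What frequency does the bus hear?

32.2 Hz

224 km/h = 62.22 m/s.
The bus is ahead, so the helicopter is moving toward it while the bus is moving away from the helicopter.
Both move, so f' = f · (v − v_o)/(v − v_s).
f' = 27.9 × (348 − 17.7)/(348 − 62.22) = 27.9 × 330.3/285.78 ≈ 32.2 Hz.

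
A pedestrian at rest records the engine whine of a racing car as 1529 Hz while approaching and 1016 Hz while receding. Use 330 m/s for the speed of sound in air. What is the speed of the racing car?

f₁/f₂ = (v + v_s)/(v − v_s), so v_s = v · (f₁ − f₂)/(f₁ + f₂).
v_s = 330 × (1529 − 1016)/(1529 + 1016) = 330 × 513/2545 ≈ 67 m/s.

67 m/s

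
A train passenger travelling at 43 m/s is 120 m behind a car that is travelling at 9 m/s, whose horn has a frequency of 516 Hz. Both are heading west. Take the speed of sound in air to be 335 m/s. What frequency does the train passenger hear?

The train passenger is behind, so the car is moving away from it while the train passenger is moving toward the car.
With source receding and observer approaching, f' = f · (v + v_o)/(v + v_s).
f' = 516 × (335 + 43)/(335 + 9) = 516 × 378/344 ≈ 567 Hz.

567 Hz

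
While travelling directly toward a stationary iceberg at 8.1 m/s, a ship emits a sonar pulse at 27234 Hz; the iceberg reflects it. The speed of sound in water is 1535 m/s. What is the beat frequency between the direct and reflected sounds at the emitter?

The iceberg receives the sound from a moving source: f₁ = f₀ · v/(v − v_e) = 27234 × 1535/1526.9 ≈ 27378 Hz.
On the return leg the ship is a moving observer: f₂ = f₁ · (v + v_e)/v = 27378 × 1543.1/1535 ≈ 27523 Hz.
Equivalently f₂ = f₀ · (v + v_e)/(v − v_e).
Beat against the emitted tone: |f₂ − f₀| = 2v_e·f₀/(v − v_e) = 2 × 8.1 × 27234/1526.9 ≈ 289 Hz.

289 Hz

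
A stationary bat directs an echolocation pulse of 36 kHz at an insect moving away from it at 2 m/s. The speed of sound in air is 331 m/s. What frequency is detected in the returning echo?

35.6 kHz

At the insect (a moving observer), f₁ = f₀ · (v − u)/v = 36 × 329/331 ≈ 35.8 kHz.
The reflection then acts as a moving source: f₂ = f₁ · v/(v + u) ≈ 35.6 kHz.
Equivalently f₂ = f₀ · (v − u)/(v + u).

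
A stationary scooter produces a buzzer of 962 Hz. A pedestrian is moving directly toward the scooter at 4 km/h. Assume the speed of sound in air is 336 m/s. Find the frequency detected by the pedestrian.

965 Hz

4 km/h = 1.111 m/s.
Moving observer, stationary source: f' = f · (v + v_o)/v.
f' = 962 × (336 + 1.111)/336 = 962 × 337.11/336 ≈ 965 Hz.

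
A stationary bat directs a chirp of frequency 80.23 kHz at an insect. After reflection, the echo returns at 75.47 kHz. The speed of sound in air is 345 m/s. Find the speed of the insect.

Double Doppler shift off a moving reflector: f₂ = f₀ · (v + u)/(v − u) (u > 0 toward emitter).
Rearranging, u = v · (f₂ − f₀)/(f₂ + f₀) = 345 × -4.76/155.70 ≈ -10.5 m/s.
So the insect is moving at 10.5 m/s away from the emitter.

10.5 m/s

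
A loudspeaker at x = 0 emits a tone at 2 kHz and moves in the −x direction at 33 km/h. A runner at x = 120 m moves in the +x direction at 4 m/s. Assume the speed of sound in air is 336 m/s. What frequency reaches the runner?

1.924 kHz

33 km/h = 9.167 m/s.
The observer lies on the +x side, so the source is heading away from the observer and the observer is heading away from the source.
Both move, so f' = f · (v − v_o)/(v + v_s).
f' = 2 × (336 − 4)/(336 + 9.167) = 2 × 332/345.17 ≈ 1.924 kHz.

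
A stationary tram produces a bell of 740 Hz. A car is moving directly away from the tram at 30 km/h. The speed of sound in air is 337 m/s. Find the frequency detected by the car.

722 Hz

30 km/h = 8.333 m/s.
Only the observer moves, away from the source, so f' = f · (v − v_o)/v.
f' = 740 × (337 − 8.333)/337 = 740 × 328.67/337 ≈ 722 Hz.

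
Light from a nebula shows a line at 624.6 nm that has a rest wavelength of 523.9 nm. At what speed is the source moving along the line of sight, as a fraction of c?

0.174c

λ'/λ₀ = 1.1922 > 1 (redshift), so the source is receding.
λ'/λ₀ = √((1 + β)/(1 − β)) for a receding source ⇒ β = (r² − 1)/(r² + 1) with r = λ'/λ₀.
β = (1.4214 − 1)/(1.4214 + 1) ≈ 0.174.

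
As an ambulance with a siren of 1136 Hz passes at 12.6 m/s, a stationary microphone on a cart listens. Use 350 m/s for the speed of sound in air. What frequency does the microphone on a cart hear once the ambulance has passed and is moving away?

Receding: f₂ = f · v/(v + v_s) = 1136 × 350/362.6 ≈ 1097 Hz.

1097 Hz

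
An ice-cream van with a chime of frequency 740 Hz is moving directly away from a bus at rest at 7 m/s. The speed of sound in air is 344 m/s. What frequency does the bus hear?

With the source moving away from a stationary observer, f' = f · v/(v + v_s).
f' = 740 × 344/(344 + 7) = 740 × 344/351 ≈ 725 Hz.

725 Hz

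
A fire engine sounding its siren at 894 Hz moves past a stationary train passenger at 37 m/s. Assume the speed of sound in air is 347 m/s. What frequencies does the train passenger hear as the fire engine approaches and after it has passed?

Approaching: f₁ = f · v/(v − v_s) = 894 × 347/310 ≈ 1001 Hz.
Receding: f₂ = f · v/(v + v_s) = 894 × 347/384 ≈ 808 Hz.

1001 Hz approaching; 808 Hz receding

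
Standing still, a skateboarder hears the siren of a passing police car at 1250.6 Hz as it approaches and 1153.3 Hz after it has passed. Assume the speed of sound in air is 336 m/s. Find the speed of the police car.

f₁/f₂ = (v + v_s)/(v − v_s), so v_s = v · (f₁ − f₂)/(f₁ + f₂).
v_s = 336 × (1250.6 − 1153.3)/(1250.6 + 1153.3) = 336 × 97.3/2403.9 ≈ 13.6 m/s.

13.6 m/s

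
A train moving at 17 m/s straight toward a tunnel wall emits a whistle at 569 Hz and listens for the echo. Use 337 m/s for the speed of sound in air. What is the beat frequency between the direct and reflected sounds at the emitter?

60 Hz

The tunnel wall receives the sound from a moving source: f₁ = f₀ · v/(v − v_e) = 569 × 337/320 ≈ 599.2 Hz.
On the return leg the train is a moving observer: f₂ = f₁ · (v + v_e)/v = 599.2 × 354/337 ≈ 629.5 Hz.
Equivalently f₂ = f₀ · (v + v_e)/(v − v_e).
Beat against the emitted tone: |f₂ − f₀| = 2v_e·f₀/(v − v_e) = 2 × 17 × 569/320 ≈ 60 Hz.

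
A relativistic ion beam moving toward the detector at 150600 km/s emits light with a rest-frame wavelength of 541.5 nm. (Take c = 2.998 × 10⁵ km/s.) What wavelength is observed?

311.7 nm

β = v/c = 150600/299800 = 0.5023.
Relativistic Doppler for wavelength: λ' = λ₀ · √((1 − β)/(1 + β)).
λ' = 541.5 × √(0.4977/1.5023) = 541.5 × 0.57555 ≈ 311.7 nm.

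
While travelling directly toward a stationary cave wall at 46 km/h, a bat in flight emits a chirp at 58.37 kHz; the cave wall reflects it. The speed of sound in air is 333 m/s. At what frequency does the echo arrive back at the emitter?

63.0 kHz

46 km/h = 12.78 m/s.
The cave wall receives the sound from a moving source: f₁ = f₀ · v/(v − v_e) = 58.37 × 333/320.22 ≈ 60.7 kHz.
On the return leg the bat in flight is a moving observer: f₂ = f₁ · (v + v_e)/v = 60.7 × 345.78/333 ≈ 63.0 kHz.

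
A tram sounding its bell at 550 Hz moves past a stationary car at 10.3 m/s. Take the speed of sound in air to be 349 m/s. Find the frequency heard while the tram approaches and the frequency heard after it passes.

Approaching: f₁ = f · v/(v − v_s) = 550 × 349/338.7 ≈ 567 Hz.
Receding: f₂ = f · v/(v + v_s) = 550 × 349/359.3 ≈ 534 Hz.

567 Hz approaching; 534 Hz receding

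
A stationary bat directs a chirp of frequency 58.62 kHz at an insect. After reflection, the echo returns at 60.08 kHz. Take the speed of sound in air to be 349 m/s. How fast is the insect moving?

Double Doppler shift off a moving reflector: f₂ = f₀ · (v + u)/(v − u) (u > 0 toward emitter).
Rearranging, u = v · (f₂ − f₀)/(f₂ + f₀) = 349 × 1.46/118.70 ≈ 4.3 m/s.
So the insect is moving at 4.3 m/s toward the emitter.

4.3 m/s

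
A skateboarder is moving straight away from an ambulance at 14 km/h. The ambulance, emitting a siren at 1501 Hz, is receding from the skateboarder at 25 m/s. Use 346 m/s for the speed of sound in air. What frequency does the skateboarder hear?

14 km/h = 3.889 m/s.
With source receding and observer receding, f' = f · (v − v_o)/(v + v_s).
f' = 1501 × (346 − 3.889)/(346 + 25) = 1501 × 342.11/371 ≈ 1384 Hz.

1384 Hz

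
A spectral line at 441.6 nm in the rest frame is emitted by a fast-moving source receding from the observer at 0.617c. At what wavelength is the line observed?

907.4 nm

Relativistic Doppler for wavelength: λ' = λ₀ · √((1 + β)/(1 − β)).
λ' = 441.6 × √(1.6170/0.3830) = 441.6 × 2.05473 ≈ 907.4 nm.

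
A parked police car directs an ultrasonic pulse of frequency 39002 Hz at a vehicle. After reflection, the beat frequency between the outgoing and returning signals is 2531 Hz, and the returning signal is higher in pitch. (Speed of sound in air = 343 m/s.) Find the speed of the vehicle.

Double Doppler shift off a moving reflector: f₂ = f₀ · (v + u)/(v − u) (u > 0 toward emitter).
Returning signal is higher, so f₂ = f₀ + Δf = 39002 + 2531 = 41533 Hz.
Rearranging, u = v · (f₂ − f₀)/(f₂ + f₀) = 343 × 2531/80535 ≈ 10.8 m/s.
So the vehicle is moving at 10.8 m/s toward the emitter.

10.8 m/s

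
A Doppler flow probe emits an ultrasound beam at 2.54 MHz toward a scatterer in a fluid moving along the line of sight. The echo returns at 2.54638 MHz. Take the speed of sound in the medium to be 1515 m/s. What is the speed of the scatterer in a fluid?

1.90 m/s

Double Doppler shift off a moving reflector: f₂ = f₀ · (v + u)/(v − u) (u > 0 toward emitter).
Rearranging, u = v · (f₂ − f₀)/(f₂ + f₀) = 1515 × 0.00638/5.08638 ≈ 1.90 m/s.
So the scatterer in a fluid is moving at 1.90 m/s toward the emitter.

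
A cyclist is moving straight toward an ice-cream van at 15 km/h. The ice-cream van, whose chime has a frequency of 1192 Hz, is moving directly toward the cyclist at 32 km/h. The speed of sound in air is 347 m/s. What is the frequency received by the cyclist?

1238 Hz

32 km/h = 8.889 m/s; 15 km/h = 4.167 m/s.
With source approaching and observer approaching, f' = f · (v + v_o)/(v − v_s).
f' = 1192 × (347 + 4.167)/(347 − 8.889) = 1192 × 351.17/338.11 ≈ 1238 Hz.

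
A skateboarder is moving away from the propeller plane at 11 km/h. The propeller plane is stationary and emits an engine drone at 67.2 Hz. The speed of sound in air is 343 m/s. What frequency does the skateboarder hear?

11 km/h = 3.056 m/s.
Only the observer moves, away from the source, so f' = f · (v − v_o)/v.
f' = 67.2 × (343 − 3.056)/343 = 67.2 × 339.94/343 ≈ 67 Hz.

67 Hz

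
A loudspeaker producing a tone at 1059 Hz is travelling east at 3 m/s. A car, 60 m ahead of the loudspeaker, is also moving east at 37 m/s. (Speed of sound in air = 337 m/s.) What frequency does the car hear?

The car is ahead, so the loudspeaker is moving toward it while the car is moving away from the loudspeaker.
Both move, so f' = f · (v − v_o)/(v − v_s).
f' = 1059 × (337 − 37)/(337 − 3) = 1059 × 300/334 ≈ 951 Hz.

951 Hz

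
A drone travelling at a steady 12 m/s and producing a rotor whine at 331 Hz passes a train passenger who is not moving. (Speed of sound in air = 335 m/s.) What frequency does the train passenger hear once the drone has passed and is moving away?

Receding: f₂ = f · v/(v + v_s) = 331 × 335/347 ≈ 320 Hz.

320 Hz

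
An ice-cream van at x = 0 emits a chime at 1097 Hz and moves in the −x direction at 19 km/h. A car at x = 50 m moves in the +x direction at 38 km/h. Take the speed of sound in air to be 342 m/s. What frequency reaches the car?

19 km/h = 5.278 m/s; 38 km/h = 10.56 m/s.
The observer lies on the +x side, so the source is heading away from the observer and the observer is heading away from the source.
With source receding and observer receding, f' = f · (v − v_o)/(v + v_s).
f' = 1097 × (342 − 10.56)/(342 + 5.278) = 1097 × 331.44/347.28 ≈ 1047 Hz.

1047 Hz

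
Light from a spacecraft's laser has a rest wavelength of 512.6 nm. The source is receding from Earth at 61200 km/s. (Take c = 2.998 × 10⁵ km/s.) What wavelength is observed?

630.5 nm

β = v/c = 61200/299800 = 0.2041.
Relativistic Doppler for wavelength: λ' = λ₀ · √((1 + β)/(1 − β)).
λ' = 512.6 × √(1.2041/0.7959) = 512.6 × 1.23004 ≈ 630.5 nm.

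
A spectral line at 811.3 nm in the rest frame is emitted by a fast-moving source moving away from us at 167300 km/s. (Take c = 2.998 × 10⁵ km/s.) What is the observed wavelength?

β = v/c = 167300/299800 = 0.5580.
Relativistic Doppler for wavelength: λ' = λ₀ · √((1 + β)/(1 − β)).
λ' = 811.3 × √(1.5580/0.4420) = 811.3 × 1.87757 ≈ 1523.3 nm.

1523.3 nm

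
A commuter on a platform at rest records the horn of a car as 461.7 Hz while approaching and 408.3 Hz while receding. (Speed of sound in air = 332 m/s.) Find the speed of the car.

f₁/f₂ = (v + v_s)/(v − v_s), so v_s = v · (f₁ − f₂)/(f₁ + f₂).
v_s = 332 × (461.7 − 408.3)/(461.7 + 408.3) = 332 × 53.4/870.0 ≈ 20.4 m/s.

20.4 m/s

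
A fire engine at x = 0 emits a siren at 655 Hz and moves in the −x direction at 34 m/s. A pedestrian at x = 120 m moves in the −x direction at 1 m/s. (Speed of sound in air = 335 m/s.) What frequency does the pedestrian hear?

596 Hz

The observer lies on the +x side, so the source is heading away from the observer and the observer is heading toward the source.
Both move, so f' = f · (v + v_o)/(v + v_s).
f' = 655 × (335 + 1)/(335 + 34) = 655 × 336/369 ≈ 596 Hz.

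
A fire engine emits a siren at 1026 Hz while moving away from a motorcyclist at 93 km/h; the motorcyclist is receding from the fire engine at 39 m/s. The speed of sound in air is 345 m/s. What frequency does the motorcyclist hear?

93 km/h = 25.83 m/s.
General Doppler shift: f' = f · (v − v_o)/(v + v_s).
f' = 1026 × (345 − 39)/(345 + 25.83) = 1026 × 306/370.83 ≈ 847 Hz.

847 Hz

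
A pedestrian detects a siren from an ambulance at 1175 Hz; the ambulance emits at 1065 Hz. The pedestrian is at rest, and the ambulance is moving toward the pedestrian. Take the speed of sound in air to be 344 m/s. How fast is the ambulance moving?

32 m/s

f' = f · v/(v − v_s) ⇒ v_s = v · |1 − f/f'|.
v_s = 344 × |1 − 1065/1175| = 344 × 0.09362 ≈ 32 m/s.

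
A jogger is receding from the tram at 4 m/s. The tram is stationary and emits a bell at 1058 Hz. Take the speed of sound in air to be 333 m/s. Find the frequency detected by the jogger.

1045 Hz

Only the observer moves, away from the source, so f' = f · (v − v_o)/v.
f' = 1058 × (333 − 4)/333 = 1058 × 329/333 ≈ 1045 Hz.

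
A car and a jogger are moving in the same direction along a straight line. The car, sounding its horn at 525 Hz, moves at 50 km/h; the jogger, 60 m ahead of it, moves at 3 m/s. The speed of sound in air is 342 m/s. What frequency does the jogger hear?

50 km/h = 13.89 m/s.
The jogger is ahead, so the car is moving toward it while the jogger is moving away from the car.
Both move, so f' = f · (v − v_o)/(v − v_s).
f' = 525 × (342 − 3)/(342 − 13.89) = 525 × 339/328.11 ≈ 542 Hz.

542 Hz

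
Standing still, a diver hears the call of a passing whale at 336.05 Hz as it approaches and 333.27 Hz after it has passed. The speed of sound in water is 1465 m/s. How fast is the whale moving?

6.1 m/s

f₁/f₂ = (v + v_s)/(v − v_s), so v_s = v · (f₁ − f₂)/(f₁ + f₂).
v_s = 1465 × (336.05 − 333.27)/(336.05 + 333.27) = 1465 × 2.78/669.32 ≈ 6.1 m/s.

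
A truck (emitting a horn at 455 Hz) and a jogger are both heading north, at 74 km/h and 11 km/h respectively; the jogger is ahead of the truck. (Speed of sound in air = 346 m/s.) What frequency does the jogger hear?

479 Hz

74 km/h = 20.56 m/s; 11 km/h = 3.056 m/s.
The jogger is ahead, so the truck is moving toward it while the jogger is moving away from the truck.
With source approaching and observer receding, f' = f · (v − v_o)/(v − v_s).
f' = 455 × (346 − 3.056)/(346 − 20.56) = 455 × 342.94/325.44 ≈ 479 Hz.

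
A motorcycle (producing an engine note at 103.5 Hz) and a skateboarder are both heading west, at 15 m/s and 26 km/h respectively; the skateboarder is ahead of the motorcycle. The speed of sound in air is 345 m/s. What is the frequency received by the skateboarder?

26 km/h = 7.222 m/s.
The skateboarder is ahead, so the motorcycle is moving toward it while the skateboarder is moving away from the motorcycle.
With source approaching and observer receding, f' = f · (v − v_o)/(v − v_s).
f' = 103.5 × (345 − 7.222)/(345 − 15) = 103.5 × 337.78/330 ≈ 106 Hz.

106 Hz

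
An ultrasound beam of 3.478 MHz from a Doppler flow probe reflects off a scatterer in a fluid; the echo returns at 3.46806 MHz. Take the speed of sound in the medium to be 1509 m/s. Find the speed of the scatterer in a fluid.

2.16 m/s

Double Doppler shift off a moving reflector: f₂ = f₀ · (v + u)/(v − u) (u > 0 toward emitter).
Rearranging, u = v · (f₂ − f₀)/(f₂ + f₀) = 1509 × -0.00994/6.94606 ≈ -2.16 m/s.
So the scatterer in a fluid is moving at 2.16 m/s away from the emitter.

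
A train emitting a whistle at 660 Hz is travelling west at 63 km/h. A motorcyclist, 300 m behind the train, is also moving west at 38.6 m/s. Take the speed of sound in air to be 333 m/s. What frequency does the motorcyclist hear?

63 km/h = 17.5 m/s.
The motorcyclist is behind, so the train is moving away from it while the motorcyclist is moving toward the train.
Both move, so f' = f · (v + v_o)/(v + v_s).
f' = 660 × (333 + 38.6)/(333 + 17.5) = 660 × 371.6/350.5 ≈ 700 Hz.

700 Hz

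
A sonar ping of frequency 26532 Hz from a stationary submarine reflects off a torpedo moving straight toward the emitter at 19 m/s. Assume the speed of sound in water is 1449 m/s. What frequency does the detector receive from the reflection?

At the torpedo (a moving observer), f₁ = f₀ · (v + u)/v = 26532 × 1468/1449 ≈ 26880 Hz.
The reflection then acts as a moving source: f₂ = f₁ · v/(v − u) ≈ 27237 Hz.

27237 Hz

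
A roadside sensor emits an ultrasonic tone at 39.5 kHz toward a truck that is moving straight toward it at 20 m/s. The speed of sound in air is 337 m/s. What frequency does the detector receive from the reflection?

The truck first receives the wave as a moving observer: f₁ = f₀ · (v + u)/v = 39.5 × (337 + 20)/337 ≈ 41.8 kHz.
The reflection then acts as a moving source: f₂ = f₁ · v/(v − u) ≈ 44.5 kHz.
Equivalently f₂ = f₀ · (v + u)/(v − u).

44.5 kHz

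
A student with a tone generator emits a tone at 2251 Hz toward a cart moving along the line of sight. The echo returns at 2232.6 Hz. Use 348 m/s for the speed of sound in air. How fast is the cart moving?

1.43 m/s

Double Doppler shift off a moving reflector: f₂ = f₀ · (v + u)/(v − u) (u > 0 toward emitter).
Rearranging, u = v · (f₂ − f₀)/(f₂ + f₀) = 348 × -18.4/4483.6 ≈ -1.43 m/s.
So the cart is moving at 1.43 m/s away from the emitter.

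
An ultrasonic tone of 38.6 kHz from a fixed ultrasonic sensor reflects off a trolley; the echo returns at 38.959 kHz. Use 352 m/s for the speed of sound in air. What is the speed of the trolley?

1.63 m/s

Double Doppler shift off a moving reflector: f₂ = f₀ · (v + u)/(v − u) (u > 0 toward emitter).
Rearranging, u = v · (f₂ − f₀)/(f₂ + f₀) = 352 × 0.359/77.559 ≈ 1.63 m/s.
So the trolley is moving at 1.63 m/s toward the emitter.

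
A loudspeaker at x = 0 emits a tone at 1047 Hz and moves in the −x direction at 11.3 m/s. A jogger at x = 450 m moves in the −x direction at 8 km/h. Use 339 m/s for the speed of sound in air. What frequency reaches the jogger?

1020 Hz

8 km/h = 2.222 m/s.
The observer lies on the +x side, so the source is heading away from the observer and the observer is heading toward the source.
Both move, so f' = f · (v + v_o)/(v + v_s).
f' = 1047 × (339 + 2.222)/(339 + 11.3) = 1047 × 341.22/350.3 ≈ 1020 Hz.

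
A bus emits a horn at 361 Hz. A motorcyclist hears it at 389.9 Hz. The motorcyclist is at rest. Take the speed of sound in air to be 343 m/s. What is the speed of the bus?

f' > f, so the bus is approaching.
f' = f · v/(v − v_s) ⇒ v_s = v · |1 − f/f'|.
v_s = 343 × |1 − 361/389.9| = 343 × 0.07412 ≈ 25 m/s.

25 m/s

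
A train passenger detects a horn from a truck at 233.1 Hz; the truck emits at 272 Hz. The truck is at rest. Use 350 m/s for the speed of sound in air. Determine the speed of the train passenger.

50 m/s

f' < f, so the train passenger is receding.
f' = f · (v − v_o)/v ⇒ v_o = v · |f'/f − 1|.
v_o = 350 × |233.1/272 − 1| = 350 × 0.143 ≈ 50 m/s.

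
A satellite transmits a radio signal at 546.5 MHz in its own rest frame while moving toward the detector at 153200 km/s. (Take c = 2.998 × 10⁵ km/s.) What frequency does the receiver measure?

960.7 MHz

β = v/c = 153200/299800 = 0.5110.
Relativistic Doppler for frequency: f' = f₀ · √((1 + β)/(1 − β)).
f' = 546.5 × √(1.5110/0.4890) = 546.5 × 1.75785 ≈ 960.7 MHz.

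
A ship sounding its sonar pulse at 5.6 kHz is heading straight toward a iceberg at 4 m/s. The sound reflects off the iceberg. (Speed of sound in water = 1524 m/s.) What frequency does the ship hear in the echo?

The iceberg receives the sound from a moving source: f₁ = f₀ · v/(v − v_e) = 5.6 × 1524/1520 ≈ 5.61 kHz.
On the return leg the ship is a moving observer: f₂ = f₁ · (v + v_e)/v = 5.61 × 1528/1524 ≈ 5.63 kHz.
Equivalently f₂ = f₀ · (v + v_e)/(v − v_e).

5.63 kHz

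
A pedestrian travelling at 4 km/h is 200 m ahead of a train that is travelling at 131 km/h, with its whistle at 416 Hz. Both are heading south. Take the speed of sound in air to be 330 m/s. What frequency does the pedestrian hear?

466 Hz

131 km/h = 36.39 m/s; 4 km/h = 1.111 m/s.
The pedestrian is ahead, so the train is moving toward it while the pedestrian is moving away from the train.
General Doppler shift: f' = f · (v − v_o)/(v − v_s).
f' = 416 × (330 − 1.111)/(330 − 36.39) = 416 × 328.89/293.61 ≈ 466 Hz.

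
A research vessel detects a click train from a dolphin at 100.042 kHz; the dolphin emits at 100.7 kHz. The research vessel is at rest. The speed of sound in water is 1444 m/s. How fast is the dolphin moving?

f' < f, so the dolphin is receding.
f' = f · v/(v + v_s) ⇒ v_s = v · |1 − f/f'|.
v_s = 1444 × |1 − 100.7/100.042| = 1444 × 0.006577 ≈ 9.5 m/s.

9.5 m/s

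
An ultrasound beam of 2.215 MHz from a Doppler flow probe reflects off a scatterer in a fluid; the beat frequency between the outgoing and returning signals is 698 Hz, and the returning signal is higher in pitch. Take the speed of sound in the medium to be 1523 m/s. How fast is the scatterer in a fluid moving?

Double Doppler shift off a moving reflector: f₂ = f₀ · (v + u)/(v − u) (u > 0 toward emitter).
Returning signal is higher, so f₂ = f₀ + Δf = 2215000 + 698 = 2215698 Hz.
Rearranging, u = v · (f₂ − f₀)/(f₂ + f₀) = 1523 × 698/4430698 ≈ 0.24 m/s.
So the scatterer in a fluid is moving at 0.24 m/s toward the emitter.

0.24 m/s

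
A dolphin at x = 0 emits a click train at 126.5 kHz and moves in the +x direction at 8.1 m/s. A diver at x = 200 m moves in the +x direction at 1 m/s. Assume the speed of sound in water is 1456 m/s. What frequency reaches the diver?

127.1 kHz

The observer lies on the +x side, so the source is heading toward the observer and the observer is heading away from the source.
With source approaching and observer receding, f' = f · (v − v_o)/(v − v_s).
f' = 126.5 × (1456 − 1)/(1456 − 8.1) = 126.5 × 1455/1447.9 ≈ 127.1 kHz.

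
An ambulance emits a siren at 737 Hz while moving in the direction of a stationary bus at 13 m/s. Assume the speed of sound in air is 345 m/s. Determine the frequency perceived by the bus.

766 Hz

With the source moving toward a stationary observer, f' = f · v/(v − v_s).
f' = 737 × 345/(345 − 13) = 737 × 345/332 ≈ 766 Hz.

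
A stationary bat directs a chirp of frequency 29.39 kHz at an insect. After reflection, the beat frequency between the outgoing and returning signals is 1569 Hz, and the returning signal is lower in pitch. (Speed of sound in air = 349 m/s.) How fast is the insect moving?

Double Doppler shift off a moving reflector: f₂ = f₀ · (v + u)/(v − u) (u > 0 toward emitter).
Returning signal is lower, so f₂ = f₀ − Δf = 29390 − 1569 = 27821 Hz.
Rearranging, u = v · (f₂ − f₀)/(f₂ + f₀) = 349 × -1569/57211 ≈ -9.6 m/s.
So the insect is moving at 9.6 m/s away from the emitter.

9.6 m/s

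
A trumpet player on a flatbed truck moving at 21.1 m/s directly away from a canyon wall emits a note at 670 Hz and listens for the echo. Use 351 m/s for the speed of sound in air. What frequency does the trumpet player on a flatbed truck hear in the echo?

594 Hz

The canyon wall receives the sound from a moving source: f₁ = f₀ · v/(v + v_e) = 670 × 351/372.1 ≈ 632 Hz.
On the return leg the trumpet player on a flatbed truck is a moving observer: f₂ = f₁ · (v − v_e)/v = 632 × 329.9/351 ≈ 594 Hz.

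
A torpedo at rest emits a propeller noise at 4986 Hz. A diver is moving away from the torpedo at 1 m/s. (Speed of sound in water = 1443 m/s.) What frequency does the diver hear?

4983 Hz

Moving observer, stationary source: f' = f · (v − v_o)/v.
f' = 4986 × (1443 − 1)/1443 = 4986 × 1442/1443 ≈ 4983 Hz.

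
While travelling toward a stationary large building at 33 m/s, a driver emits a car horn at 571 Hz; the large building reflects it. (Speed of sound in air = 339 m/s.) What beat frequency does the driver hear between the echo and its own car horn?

The large building receives the sound from a moving source: f₁ = f₀ · v/(v − v_e) = 571 × 339/306 ≈ 632.6 Hz.
On the return leg the driver is a moving observer: f₂ = f₁ · (v + v_e)/v = 632.6 × 372/339 ≈ 694.2 Hz.
Beat against the emitted tone: |f₂ − f₀| = 2v_e·f₀/(v − v_e) = 2 × 33 × 571/306 ≈ 123 Hz.

123 Hz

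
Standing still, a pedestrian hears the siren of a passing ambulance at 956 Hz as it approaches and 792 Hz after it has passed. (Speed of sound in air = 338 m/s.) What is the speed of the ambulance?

f₁/f₂ = (v + v_s)/(v − v_s), so v_s = v · (f₁ − f₂)/(f₁ + f₂).
v_s = 338 × (956 − 792)/(956 + 792) = 338 × 164/1748 ≈ 32 m/s.

32 m/s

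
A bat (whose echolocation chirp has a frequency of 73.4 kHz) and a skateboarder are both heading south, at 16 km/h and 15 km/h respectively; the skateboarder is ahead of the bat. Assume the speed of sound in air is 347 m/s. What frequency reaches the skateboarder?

73.5 kHz

16 km/h = 4.444 m/s; 15 km/h = 4.167 m/s.
The skateboarder is ahead, so the bat is moving toward it while the skateboarder is moving away from the bat.
Both move, so f' = f · (v − v_o)/(v − v_s).
f' = 73.4 × (347 − 4.167)/(347 − 4.444) = 73.4 × 342.83/342.56 ≈ 73.5 kHz.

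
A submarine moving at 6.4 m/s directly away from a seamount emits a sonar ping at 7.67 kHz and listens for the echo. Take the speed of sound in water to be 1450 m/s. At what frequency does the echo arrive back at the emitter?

The seamount receives the sound from a moving source: f₁ = f₀ · v/(v + v_e) = 7.67 × 1450/1456.4 ≈ 7.64 kHz.
On the return leg the submarine is a moving observer: f₂ = f₁ · (v − v_e)/v = 7.64 × 1443.6/1450 ≈ 7.60 kHz.

7.60 kHz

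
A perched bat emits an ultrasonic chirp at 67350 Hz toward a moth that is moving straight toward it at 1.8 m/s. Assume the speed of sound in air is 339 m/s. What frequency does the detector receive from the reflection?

The moth first receives the wave as a moving observer: f₁ = f₀ · (v + u)/v = 67350 × (339 + 1.8)/339 ≈ 67708 Hz.
The reflection then acts as a moving source: f₂ = f₁ · v/(v − u) ≈ 68069 Hz.

68069 Hz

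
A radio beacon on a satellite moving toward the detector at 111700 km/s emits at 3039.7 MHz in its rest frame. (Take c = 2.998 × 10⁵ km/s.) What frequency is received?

4495.9 MHz

β = v/c = 111700/299800 = 0.3726.
Relativistic Doppler for frequency: f' = f₀ · √((1 + β)/(1 − β)).
f' = 3039.7 × √(1.3726/0.6274) = 3039.7 × 1.47908 ≈ 4495.9 MHz.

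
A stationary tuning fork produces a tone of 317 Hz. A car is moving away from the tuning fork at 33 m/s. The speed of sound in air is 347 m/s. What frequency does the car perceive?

287 Hz

Moving observer, stationary source: f' = f · (v − v_o)/v.
f' = 317 × (347 − 33)/347 = 317 × 314/347 ≈ 287 Hz.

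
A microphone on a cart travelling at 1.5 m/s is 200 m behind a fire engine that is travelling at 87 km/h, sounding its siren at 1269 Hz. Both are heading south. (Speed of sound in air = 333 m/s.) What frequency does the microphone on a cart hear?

87 km/h = 24.17 m/s.
The microphone on a cart is behind, so the fire engine is moving away from it while the microphone on a cart is moving toward the fire engine.
With source receding and observer approaching, f' = f · (v + v_o)/(v + v_s).
f' = 1269 × (333 + 1.5)/(333 + 24.17) = 1269 × 334.5/357.17 ≈ 1188 Hz.

1188 Hz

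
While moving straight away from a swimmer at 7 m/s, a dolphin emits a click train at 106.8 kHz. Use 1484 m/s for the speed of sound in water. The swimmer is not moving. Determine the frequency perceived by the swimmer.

Only the source moves, away from the listener, so f' = f · v/(v + v_s).
f' = 106.8 × 1484/(1484 + 7) = 106.8 × 1484/1491 ≈ 106.3 kHz.

106.3 kHz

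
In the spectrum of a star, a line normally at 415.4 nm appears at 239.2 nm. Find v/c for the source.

λ'/λ₀ = 0.5758 < 1 (blueshift), so the source is approaching.
λ'/λ₀ = √((1 − β)/(1 + β)) for an approaching source ⇒ β = (1 − r²)/(1 + r²) with r = λ'/λ₀.
β = (1 − 0.3316)/(1 + 0.3316) ≈ 0.502.

0.502c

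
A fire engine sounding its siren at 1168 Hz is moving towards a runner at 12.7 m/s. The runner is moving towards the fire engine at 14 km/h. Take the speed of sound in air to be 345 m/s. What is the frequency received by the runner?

14 km/h = 3.889 m/s.
With source approaching and observer approaching, f' = f · (v + v_o)/(v − v_s).
f' = 1168 × (345 + 3.889)/(345 − 12.7) = 1168 × 348.89/332.3 ≈ 1226 Hz.

1226 Hz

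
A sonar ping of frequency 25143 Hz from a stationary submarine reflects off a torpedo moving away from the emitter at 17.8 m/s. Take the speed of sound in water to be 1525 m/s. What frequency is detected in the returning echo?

The torpedo first receives the wave as a moving observer: f₁ = f₀ · (v − u)/v = 25143 × (1525 − 17.8)/1525 ≈ 24850 Hz.
The reflection then acts as a moving source: f₂ = f₁ · v/(v + u) ≈ 24563 Hz.

24563 Hz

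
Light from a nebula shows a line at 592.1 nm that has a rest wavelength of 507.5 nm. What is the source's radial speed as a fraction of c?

λ'/λ₀ = 1.1667 > 1 (redshift), so the source is receding.
λ'/λ₀ = √((1 + β)/(1 − β)) for a receding source ⇒ β = (r² − 1)/(r² + 1) with r = λ'/λ₀.
β = (1.3612 − 1)/(1.3612 + 1) ≈ 0.153.

0.153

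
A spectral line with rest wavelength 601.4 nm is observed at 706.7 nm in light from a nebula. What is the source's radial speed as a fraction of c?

λ'/λ₀ = 1.1751 > 1 (redshift), so the source is receding.
λ'/λ₀ = √((1 + β)/(1 − β)) for a receding source ⇒ β = (r² − 1)/(r² + 1) with r = λ'/λ₀.
β = (1.3808 − 1)/(1.3808 + 1) ≈ 0.160.

0.160c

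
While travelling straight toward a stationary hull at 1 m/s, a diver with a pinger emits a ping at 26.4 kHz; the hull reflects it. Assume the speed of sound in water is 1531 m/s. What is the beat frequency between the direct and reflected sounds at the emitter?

The hull receives the sound from a moving source: f₁ = f₀ · v/(v − v_e) = 26.4 × 1531/1530 ≈ 26.4173 kHz.
On the return leg the diver with a pinger is a moving observer: f₂ = f₁ · (v + v_e)/v = 26.4173 × 1532/1531 ≈ 26.4345 kHz.
Beat against the emitted tone (with f₀ = 26400 Hz): |f₂ − f₀| = 2v_e·f₀/(v − v_e) = 2 × 1 × 26400/1530 ≈ 34.5 Hz.

34.5 Hz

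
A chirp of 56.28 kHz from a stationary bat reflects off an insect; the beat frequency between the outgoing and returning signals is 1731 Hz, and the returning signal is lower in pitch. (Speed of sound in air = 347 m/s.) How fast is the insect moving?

5.4 m/s

Double Doppler shift off a moving reflector: f₂ = f₀ · (v + u)/(v − u) (u > 0 toward emitter).
Returning signal is lower, so f₂ = f₀ − Δf = 56280 − 1731 = 54549 Hz.
Rearranging, u = v · (f₂ − f₀)/(f₂ + f₀) = 347 × -1731/110829 ≈ -5.4 m/s.
So the insect is moving at 5.4 m/s away from the emitter.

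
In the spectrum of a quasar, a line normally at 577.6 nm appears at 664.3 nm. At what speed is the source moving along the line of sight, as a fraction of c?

λ'/λ₀ = 1.1501 > 1 (redshift), so the source is receding.
λ'/λ₀ = √((1 + β)/(1 − β)) for a receding source ⇒ β = (r² − 1)/(r² + 1) with r = λ'/λ₀.
β = (1.3227 − 1)/(1.3227 + 1) ≈ 0.139.

0.139c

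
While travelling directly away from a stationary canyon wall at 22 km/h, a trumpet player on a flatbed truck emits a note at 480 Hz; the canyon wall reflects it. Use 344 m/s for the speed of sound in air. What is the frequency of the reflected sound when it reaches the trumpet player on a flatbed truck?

463 Hz

22 km/h = 6.111 m/s.
The canyon wall receives the sound from a moving source: f₁ = f₀ · v/(v + v_e) = 480 × 344/350.11 ≈ 472 Hz.
On the return leg the trumpet player on a flatbed truck is a moving observer: f₂ = f₁ · (v − v_e)/v = 472 × 337.89/344 ≈ 463 Hz.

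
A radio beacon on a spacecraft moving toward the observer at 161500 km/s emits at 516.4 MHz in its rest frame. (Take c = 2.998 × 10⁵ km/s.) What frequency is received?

β = v/c = 161500/299800 = 0.5387.
Relativistic Doppler for frequency: f' = f₀ · √((1 + β)/(1 − β)).
f' = 516.4 × √(1.5387/0.4613) = 516.4 × 1.82634 ≈ 943.1 MHz.

943.1 MHz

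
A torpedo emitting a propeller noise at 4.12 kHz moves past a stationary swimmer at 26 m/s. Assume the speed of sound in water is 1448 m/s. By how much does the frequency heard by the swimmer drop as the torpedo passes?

Approaching: f₁ = f · v/(v − v_s) = 4.12 × 1448/1422 ≈ 4.195 kHz.
Receding: f₂ = f · v/(v + v_s) = 4.12 × 1448/1474 ≈ 4.047 kHz.
Drop: f₁ − f₂ = 2f·v·v_s/(v² − v_s²) = 2 × 4.12 × 1448 × 26/(1448² − 26²) ≈ 0.148 kHz.

0.148 kHz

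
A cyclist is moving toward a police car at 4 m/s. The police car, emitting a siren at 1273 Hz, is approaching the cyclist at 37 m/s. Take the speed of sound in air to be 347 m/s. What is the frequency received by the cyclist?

With source approaching and observer approaching, f' = f · (v + v_o)/(v − v_s).
f' = 1273 × (347 + 4)/(347 − 37) = 1273 × 351/310 ≈ 1441 Hz.

1441 Hz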